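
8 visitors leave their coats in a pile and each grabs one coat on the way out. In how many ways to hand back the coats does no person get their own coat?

14833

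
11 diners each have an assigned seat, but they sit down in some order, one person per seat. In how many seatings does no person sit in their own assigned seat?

Use !n = n·!(n-1) + (-1)^n.
!11 = 11·1334961 - 1 = 14684570

14684570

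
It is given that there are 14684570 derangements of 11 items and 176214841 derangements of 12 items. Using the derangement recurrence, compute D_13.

2290792932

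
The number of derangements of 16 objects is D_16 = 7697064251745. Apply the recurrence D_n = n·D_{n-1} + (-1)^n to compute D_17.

130850092279664

D_17 = 17·7697064251745 - 1 = 130850092279664.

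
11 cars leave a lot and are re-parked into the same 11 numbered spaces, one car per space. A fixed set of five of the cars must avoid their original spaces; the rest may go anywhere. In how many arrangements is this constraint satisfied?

25022880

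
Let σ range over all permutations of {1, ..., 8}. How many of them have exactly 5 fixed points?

Pick the 5 fixed positions: C(8,5) = 56 ways.
The other 3 form a derangement: !3 = 2.
Total: 56 × 2 = 112.

112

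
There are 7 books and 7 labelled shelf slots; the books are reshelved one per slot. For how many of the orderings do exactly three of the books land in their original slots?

Choose which 3 of the 7 are fixed: C(7,3) = 35.
The other 4 form a derangement: !4 = 9.
Total: 35 × 9 = 315.

315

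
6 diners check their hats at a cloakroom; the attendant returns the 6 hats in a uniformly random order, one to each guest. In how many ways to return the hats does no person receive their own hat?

265

The subfactorial !6 = [6!/e] (nearest integer).
6! = 720, and 720/e ≈ 264.87, so !6 = 265.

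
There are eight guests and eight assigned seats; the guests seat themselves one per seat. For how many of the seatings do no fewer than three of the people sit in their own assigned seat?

Sum C(8,i)·!(8-i) for i = 3..8:
  i=3: C(8,3)·!5 = 56·44 = 2464
  i=4: C(8,4)·!4 = 70·9 = 630
  i=5: C(8,5)·!3 = 56·2 = 112
  i=6: C(8,6)·!2 = 28·1 = 28
  i=7: C(8,7)·!1 = 8·0 = 0
  i=8: C(8,8)·!0 = 1·1 = 1
Total = 3235.

3235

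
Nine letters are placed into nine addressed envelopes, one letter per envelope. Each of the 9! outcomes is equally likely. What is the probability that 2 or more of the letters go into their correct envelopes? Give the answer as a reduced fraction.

95887/362880

Favorable outcomes: Σ_{i≥2} C(9,i)·!(9-i) = 36·1854 + 84·265 + 126·44 + 126·9 + 84·2 + 36·1 + 9·0 + 1·1 = 95887.
Total outcomes: 9! = 362880.
Probability = 95887/362880 = 95887/362880.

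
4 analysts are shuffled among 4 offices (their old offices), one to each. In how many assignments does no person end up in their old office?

9

!4 = 4! · Σ_{k=0}^{4} (-1)^k/k!
= 4! - 4!/1! + 4!/2! - 4!/3! + 4!/4!
= 24 - 24 + 12 - 4 + 1
= 9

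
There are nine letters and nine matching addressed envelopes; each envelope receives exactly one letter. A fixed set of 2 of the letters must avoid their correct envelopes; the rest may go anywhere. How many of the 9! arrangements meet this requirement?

287280

Inclusion-exclusion on the 2 forbidden self-matches:
Σ_{j=0}^{2} (-1)^j C(2,j)(9-j)!
= C(2,0)·9! - C(2,1)·8! + C(2,2)·7!
= 362880 - 80640 + 5040
= 287280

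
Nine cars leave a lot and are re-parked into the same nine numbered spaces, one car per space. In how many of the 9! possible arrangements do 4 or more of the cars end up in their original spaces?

Sum C(9,i)·!(9-i) for i = 4..9:
  i=4: C(9,4)·!5 = 126·44 = 5544
  i=5: C(9,5)·!4 = 126·9 = 1134
  i=6: C(9,6)·!3 = 84·2 = 168
  i=7: C(9,7)·!2 = 36·1 = 36
  i=8: C(9,8)·!1 = 9·0 = 0
  i=9: C(9,9)·!0 = 1·1 = 1
Total = 6883.

6883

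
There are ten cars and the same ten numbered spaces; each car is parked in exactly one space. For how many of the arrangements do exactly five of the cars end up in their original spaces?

Pick the 5 fixed positions: C(10,5) = 252 ways.
The other 5 form a derangement: !5 = 44.
Total: 252 × 44 = 11088.

11088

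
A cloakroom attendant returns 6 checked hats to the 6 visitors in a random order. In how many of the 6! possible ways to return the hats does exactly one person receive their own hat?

264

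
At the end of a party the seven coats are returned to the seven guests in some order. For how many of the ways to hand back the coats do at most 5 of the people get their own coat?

# with exactly i fixed is C(7,i)·!(7-i); sum over i=0..5:
  i=0: C(7,0)·!7 = 1·1854 = 1854
  i=1: C(7,1)·!6 = 7·265 = 1855
  i=2: C(7,2)·!5 = 21·44 = 924
  i=3: C(7,3)·!4 = 35·9 = 315
  i=4: C(7,4)·!3 = 35·2 = 70
  i=5: C(7,5)·!2 = 21·1 = 21
Total = 5039.

5039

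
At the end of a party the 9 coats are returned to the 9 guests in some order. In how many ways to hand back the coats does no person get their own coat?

The number of derangements of 9 is !9 = Σ_{k=0}^{9} (-1)^k·9!/k!
= 9! - 9!/1! + 9!/2! - 9!/3! + 9!/4! - 9!/5! + 9!/6! - 9!/7! + 9!/8! - 9!/9!
= 362880 - 362880 + 181440 - 60480 + 15120 - 3024 + 504 - 72 + 9 - 1
= 133496

133496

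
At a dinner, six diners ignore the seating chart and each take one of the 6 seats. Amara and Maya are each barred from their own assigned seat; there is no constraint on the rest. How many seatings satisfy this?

504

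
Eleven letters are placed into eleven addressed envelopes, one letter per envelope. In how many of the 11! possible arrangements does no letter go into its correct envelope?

Recurrence: !11 = 11·!10 + (-1)^11.
!11 = 11·1334961 - 1 = 14684570

14684570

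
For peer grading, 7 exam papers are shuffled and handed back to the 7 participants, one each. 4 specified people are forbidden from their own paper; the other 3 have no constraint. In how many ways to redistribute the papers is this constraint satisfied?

Let A_j be the event that the j-th constrained one is fixed. By inclusion-exclusion over the 4 events:
Σ_{j=0}^{4} (-1)^j C(4,j)(7-j)!
= C(4,0)·7! - C(4,1)·6! + C(4,2)·5! - C(4,3)·4! + C(4,4)·3!
= 5040 - 2880 + 720 - 96 + 6
= 2790

2790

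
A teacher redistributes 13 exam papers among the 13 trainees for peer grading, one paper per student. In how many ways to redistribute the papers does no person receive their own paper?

2290792932

!13 = 13! · Σ_{k=0}^{13} (-1)^k/k!
= 13! - 13!/1! + 13!/2! - 13!/3! + 13!/4! - 13!/5! + 13!/6! - 13!/7! + 13!/8! - 13!/9! + 13!/10! - 13!/11! + 13!/12! - 13!/13!
= 6227020800 - 6227020800 + 3113510400 - 1037836800 + 259459200 - 51891840 + 8648640 - 1235520 + 154440 - 17160 + 1716 - 156 + 13 - 1
= 2290792932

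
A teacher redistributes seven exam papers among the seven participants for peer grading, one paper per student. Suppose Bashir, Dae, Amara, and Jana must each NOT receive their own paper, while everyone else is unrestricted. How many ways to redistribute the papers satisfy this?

2790

Inclusion-exclusion on the 4 forbidden self-matches:
Σ_{j=0}^{4} (-1)^j C(4,j)(7-j)!
= C(4,0)·7! - C(4,1)·6! + C(4,2)·5! - C(4,3)·4! + C(4,4)·3!
= 5040 - 2880 + 720 - 96 + 6
= 2790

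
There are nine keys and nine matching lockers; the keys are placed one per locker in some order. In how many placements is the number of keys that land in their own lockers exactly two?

66744

Pick the 2 fixed positions: C(9,2) = 36 ways.
The other 7 form a derangement: !7 = 1854.
Total: 36 × 1854 = 66744.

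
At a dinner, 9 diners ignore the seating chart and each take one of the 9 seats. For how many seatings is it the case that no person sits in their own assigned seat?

The subfactorial !9 = [9!/e] (nearest integer).
9! = 362880, and 362880/e ≈ 133496.09, so !9 = 133496.

133496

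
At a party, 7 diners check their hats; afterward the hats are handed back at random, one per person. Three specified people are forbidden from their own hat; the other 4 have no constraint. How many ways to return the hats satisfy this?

3216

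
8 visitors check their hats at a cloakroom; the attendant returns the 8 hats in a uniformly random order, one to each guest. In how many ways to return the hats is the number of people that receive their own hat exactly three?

Choose which 3 of the 8 are fixed: C(8,3) = 56.
The other 5 form a derangement: !5 = 44.
Total: 56 × 44 = 2464.

2464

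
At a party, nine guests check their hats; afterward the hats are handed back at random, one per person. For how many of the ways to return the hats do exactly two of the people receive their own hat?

66744

Pick the 2 fixed positions: C(9,2) = 36 ways.
The other 7 form a derangement: !7 = 1854.
Total: 36 × 1854 = 66744.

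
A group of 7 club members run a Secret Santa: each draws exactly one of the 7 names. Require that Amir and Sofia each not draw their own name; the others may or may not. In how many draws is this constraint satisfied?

3720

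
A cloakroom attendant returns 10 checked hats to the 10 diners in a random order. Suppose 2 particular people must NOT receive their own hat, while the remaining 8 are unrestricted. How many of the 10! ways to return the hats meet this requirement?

2943360

Inclusion-exclusion on the 2 forbidden self-matches:
Σ_{j=0}^{2} (-1)^j C(2,j)(10-j)!
= C(2,0)·10! - C(2,1)·9! + C(2,2)·8!
= 3628800 - 725760 + 40320
= 2943360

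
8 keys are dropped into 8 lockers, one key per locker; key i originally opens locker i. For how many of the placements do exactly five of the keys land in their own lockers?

112

Pick the 5 fixed positions: C(8,5) = 56 ways.
The remaining 3 must be deranged: !3 = 2.
Total: 56 × 2 = 112.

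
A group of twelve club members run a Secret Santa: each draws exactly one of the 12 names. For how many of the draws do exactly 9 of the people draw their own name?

440

Pick the 9 fixed positions: C(12,9) = 220 ways.
The remaining 3 must be deranged: !3 = 2.
Total: 220 × 2 = 440.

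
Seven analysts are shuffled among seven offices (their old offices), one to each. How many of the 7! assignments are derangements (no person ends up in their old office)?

1854

The subfactorial !7 = [7!/e] (nearest integer).
7! = 5040, and 5040/e ≈ 1854.11, so !7 = 1854.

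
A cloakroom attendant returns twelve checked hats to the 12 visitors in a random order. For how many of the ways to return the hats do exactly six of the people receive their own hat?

Choose which 6 of the 12 are fixed: C(12,6) = 924.
The other 6 form a derangement: !6 = 265.
Total: 924 × 265 = 244860.

244860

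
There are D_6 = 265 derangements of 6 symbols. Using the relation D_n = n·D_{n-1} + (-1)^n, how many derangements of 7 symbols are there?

D_7 = 7·265 - 1 = 1854.

1854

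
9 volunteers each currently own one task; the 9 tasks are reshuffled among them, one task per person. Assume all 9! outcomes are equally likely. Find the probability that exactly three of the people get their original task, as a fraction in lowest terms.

53/864

Favorable outcomes: C(9,3)·!6 = 84·265 = 22260.
Total outcomes: 9! = 362880.
Probability = 22260/362880 = 53/864.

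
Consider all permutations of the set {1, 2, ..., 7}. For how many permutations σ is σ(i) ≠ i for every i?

The subfactorial !7 = [7!/e] (nearest integer).
7! = 5040, and 5040/e ≈ 1854.11, so !7 = 1854.

1854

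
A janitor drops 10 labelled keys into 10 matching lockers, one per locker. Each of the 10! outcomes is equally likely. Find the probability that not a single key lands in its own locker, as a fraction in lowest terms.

Favorable outcomes: !10 = 1334961.
Total outcomes: 10! = 3628800.
Probability = 1334961/3628800 = 16481/44800.

16481/44800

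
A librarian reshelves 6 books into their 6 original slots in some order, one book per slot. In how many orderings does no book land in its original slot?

265

The number of derangements of 6 is !6 = Σ_{k=0}^{6} (-1)^k·6!/k!
= 6! - 6!/1! + 6!/2! - 6!/3! + 6!/4! - 6!/5! + 6!/6!
= 720 - 720 + 360 - 120 + 30 - 6 + 1
= 265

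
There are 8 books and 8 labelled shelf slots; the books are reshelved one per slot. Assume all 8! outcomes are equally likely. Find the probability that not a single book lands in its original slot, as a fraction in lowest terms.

Favorable outcomes: !8 = 14833.
Total outcomes: 8! = 40320.
Probability = 14833/40320 = 2119/5760.

2119/5760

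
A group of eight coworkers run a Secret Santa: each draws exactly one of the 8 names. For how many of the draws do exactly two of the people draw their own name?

7420

Choose which 2 of the 8 are fixed: C(8,2) = 28.
The remaining 6 must be deranged: !6 = 265.
Total: 28 × 265 = 7420.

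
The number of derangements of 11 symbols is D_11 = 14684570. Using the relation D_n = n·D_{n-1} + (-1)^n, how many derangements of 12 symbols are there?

176214841

D_12 = 12·14684570 + 1 = 176214841.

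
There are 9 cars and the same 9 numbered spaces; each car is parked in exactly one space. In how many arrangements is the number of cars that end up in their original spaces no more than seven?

# with exactly i fixed is C(9,i)·!(9-i); sum over i=0..7:
  i=0: C(9,0)·!9 = 1·133496 = 133496
  i=1: C(9,1)·!8 = 9·14833 = 133497
  i=2: C(9,2)·!7 = 36·1854 = 66744
  i=3: C(9,3)·!6 = 84·265 = 22260
  i=4: C(9,4)·!5 = 126·44 = 5544
  i=5: C(9,5)·!4 = 126·9 = 1134
  i=6: C(9,6)·!3 = 84·2 = 168
  i=7: C(9,7)·!2 = 36·1 = 36
Total = 362879.

362879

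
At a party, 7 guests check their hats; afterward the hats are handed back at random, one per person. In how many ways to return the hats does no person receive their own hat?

1854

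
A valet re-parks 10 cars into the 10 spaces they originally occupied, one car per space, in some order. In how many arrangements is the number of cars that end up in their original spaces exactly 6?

1890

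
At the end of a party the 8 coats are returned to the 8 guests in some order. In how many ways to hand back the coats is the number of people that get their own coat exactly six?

Choose which 6 of the 8 are fixed: C(8,6) = 28.
The remaining 2 must be deranged: !2 = 1.
Total: 28 × 1 = 28.

28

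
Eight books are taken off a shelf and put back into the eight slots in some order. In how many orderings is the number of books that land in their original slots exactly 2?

Choose which 2 of the 8 are fixed: C(8,2) = 28.
The remaining 6 must be deranged: !6 = 265.
Total: 28 × 265 = 7420.

7420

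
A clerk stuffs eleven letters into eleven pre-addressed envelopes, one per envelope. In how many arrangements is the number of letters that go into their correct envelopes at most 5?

Sum C(11,i)·!(11-i) for i = 0..5:
  i=0: C(11,0)·!11 = 1·14684570 = 14684570
  i=1: C(11,1)·!10 = 11·1334961 = 14684571
  i=2: C(11,2)·!9 = 55·133496 = 7342280
  i=3: C(11,3)·!8 = 165·14833 = 2447445
  i=4: C(11,4)·!7 = 330·1854 = 611820
  i=5: C(11,5)·!6 = 462·265 = 122430
Total = 39893116.

39893116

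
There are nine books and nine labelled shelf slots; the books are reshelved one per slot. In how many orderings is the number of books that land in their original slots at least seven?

37

# with exactly i fixed is C(9,i)·!(9-i); sum over i=7..9:
  i=7: C(9,7)·!2 = 36·1 = 36
  i=8: C(9,8)·!1 = 9·0 = 0
  i=9: C(9,9)·!0 = 1·1 = 1
Total = 37.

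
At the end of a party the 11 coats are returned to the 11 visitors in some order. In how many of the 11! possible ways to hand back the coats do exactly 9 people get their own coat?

55

Pick the 9 fixed positions: C(11,9) = 55 ways.
The other 2 form a derangement: !2 = 1.
Total: 55 × 1 = 55.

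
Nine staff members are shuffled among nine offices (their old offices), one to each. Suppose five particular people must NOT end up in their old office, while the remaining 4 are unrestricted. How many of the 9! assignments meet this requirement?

205056

Inclusion-exclusion on the 5 forbidden self-matches:
Σ_{j=0}^{5} (-1)^j C(5,j)(9-j)!
= C(5,0)·9! - C(5,1)·8! + C(5,2)·7! - C(5,3)·6! + C(5,4)·5! - C(5,5)·4!
= 362880 - 201600 + 50400 - 7200 + 600 - 24
= 205056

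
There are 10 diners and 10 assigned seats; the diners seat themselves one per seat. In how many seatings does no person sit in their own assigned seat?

1334961

!10 is the nearest integer to 10!/e.
10! = 3628800, and 3628800/e ≈ 1334960.92, so !10 = 1334961.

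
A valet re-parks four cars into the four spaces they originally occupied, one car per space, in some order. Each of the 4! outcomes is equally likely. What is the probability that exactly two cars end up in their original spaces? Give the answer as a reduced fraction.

1/4

Favorable outcomes: C(4,2)·!2 = 6·1 = 6.
Total outcomes: 4! = 24.
Probability = 6/24 = 1/4.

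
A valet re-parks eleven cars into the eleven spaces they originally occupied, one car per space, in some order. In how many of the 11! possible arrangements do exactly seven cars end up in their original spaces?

Pick the 7 fixed positions: C(11,7) = 330 ways.
The other 4 form a derangement: !4 = 9.
Total: 330 × 9 = 2970.

2970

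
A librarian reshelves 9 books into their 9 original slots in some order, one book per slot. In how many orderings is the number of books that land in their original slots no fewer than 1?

229384

Sum C(9,i)·!(9-i) for i = 1..9:
  i=1: C(9,1)·!8 = 9·14833 = 133497
  i=2: C(9,2)·!7 = 36·1854 = 66744
  i=3: C(9,3)·!6 = 84·265 = 22260
  i=4: C(9,4)·!5 = 126·44 = 5544
  i=5: C(9,5)·!4 = 126·9 = 1134
  i=6: C(9,6)·!3 = 84·2 = 168
  i=7: C(9,7)·!2 = 36·1 = 36
  i=8: C(9,8)·!1 = 9·0 = 0
  i=9: C(9,9)·!0 = 1·1 = 1
Total = 229384.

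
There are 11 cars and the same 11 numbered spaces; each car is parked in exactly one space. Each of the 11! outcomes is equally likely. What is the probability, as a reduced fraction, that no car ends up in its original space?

Favorable outcomes: !11 = 14684570.
Total outcomes: 11! = 39916800.
Probability = 14684570/39916800 = 1468457/3991680.

1468457/3991680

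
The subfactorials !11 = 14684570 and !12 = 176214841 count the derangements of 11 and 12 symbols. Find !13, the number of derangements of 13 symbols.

!13 = (13-1)·(!12 + !11) = 12·(176214841 + 14684570) = 12·190899411 = 2290792932.

2290792932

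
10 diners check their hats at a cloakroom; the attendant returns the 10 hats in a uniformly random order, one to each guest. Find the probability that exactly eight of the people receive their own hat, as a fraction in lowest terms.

Favorable outcomes: C(10,8)·!2 = 45·1 = 45.
Total outcomes: 10! = 3628800.
Probability = 45/3628800 = 1/80640.

1/80640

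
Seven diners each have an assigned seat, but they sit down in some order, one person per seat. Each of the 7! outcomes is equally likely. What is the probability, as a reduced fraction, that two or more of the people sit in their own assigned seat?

1331/5040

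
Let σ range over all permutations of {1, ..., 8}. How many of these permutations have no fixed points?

Recurrence: !8 = 7·(!7 + !6).
!8 = 7·(1854 + 265) = 7·2119 = 14833

14833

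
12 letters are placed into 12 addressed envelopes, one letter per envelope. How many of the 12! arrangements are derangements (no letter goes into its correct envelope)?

176214841

By inclusion-exclusion, !12 = Σ (-1)^k · 12!/k! for k=0..12
= 12! - 12!/1! + 12!/2! - 12!/3! + 12!/4! - 12!/5! + 12!/6! - 12!/7! + 12!/8! - 12!/9! + 12!/10! - 12!/11! + 12!/12!
= 479001600 - 479001600 + 239500800 - 79833600 + 19958400 - 3991680 + 665280 - 95040 + 11880 - 1320 + 132 - 12 + 1
= 176214841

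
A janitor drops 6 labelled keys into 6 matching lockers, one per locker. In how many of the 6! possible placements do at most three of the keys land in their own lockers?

Sum C(6,i)·!(6-i) for i = 0..3:
  i=0: C(6,0)·!6 = 1·265 = 265
  i=1: C(6,1)·!5 = 6·44 = 264
  i=2: C(6,2)·!4 = 15·9 = 135
  i=3: C(6,3)·!3 = 20·2 = 40
Total = 704.

704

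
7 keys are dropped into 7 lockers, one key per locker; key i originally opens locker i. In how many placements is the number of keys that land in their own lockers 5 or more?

22

# with exactly i fixed is C(7,i)·!(7-i); sum over i=5..7:
  i=5: C(7,5)·!2 = 21·1 = 21
  i=6: C(7,6)·!1 = 7·0 = 0
  i=7: C(7,7)·!0 = 1·1 = 1
Total = 22.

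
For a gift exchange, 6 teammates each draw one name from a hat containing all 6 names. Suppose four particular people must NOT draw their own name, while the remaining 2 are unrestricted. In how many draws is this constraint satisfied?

362

Inclusion-exclusion on the 4 forbidden self-matches:
Σ_{j=0}^{4} (-1)^j C(4,j)(6-j)!
= C(4,0)·6! - C(4,1)·5! + C(4,2)·4! - C(4,3)·3! + C(4,4)·2!
= 720 - 480 + 144 - 24 + 2
= 362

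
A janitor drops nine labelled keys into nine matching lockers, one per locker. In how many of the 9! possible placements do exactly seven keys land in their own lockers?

36

Pick the 7 fixed positions: C(9,7) = 36 ways.
The other 2 form a derangement: !2 = 1.
Total: 36 × 1 = 36.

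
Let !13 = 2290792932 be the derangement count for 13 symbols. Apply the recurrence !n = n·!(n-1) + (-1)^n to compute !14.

32071101049

!14 = 14·2290792932 + 1 = 32071101049.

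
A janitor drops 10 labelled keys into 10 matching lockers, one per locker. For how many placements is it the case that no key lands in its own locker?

1334961

The number of derangements of 10 is !10 = Σ_{k=0}^{10} (-1)^k·10!/k!
= 10! - 10!/1! + 10!/2! - 10!/3! + 10!/4! - 10!/5! + 10!/6! - 10!/7! + 10!/8! - 10!/9! + 10!/10!
= 3628800 - 3628800 + 1814400 - 604800 + 151200 - 30240 + 5040 - 720 + 90 - 10 + 1
= 1334961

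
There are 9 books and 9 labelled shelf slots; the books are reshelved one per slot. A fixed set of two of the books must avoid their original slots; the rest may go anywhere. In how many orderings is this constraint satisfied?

Let A_j be the event that the j-th constrained one is fixed. By inclusion-exclusion over the 2 events:
Σ_{j=0}^{2} (-1)^j C(2,j)(9-j)!
= C(2,0)·9! - C(2,1)·8! + C(2,2)·7!
= 362880 - 80640 + 5040
= 287280

287280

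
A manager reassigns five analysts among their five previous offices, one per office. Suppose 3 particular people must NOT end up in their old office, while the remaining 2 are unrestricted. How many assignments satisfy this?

64

Inclusion-exclusion on the 3 forbidden self-matches:
Σ_{j=0}^{3} (-1)^j C(3,j)(5-j)!
= C(3,0)·5! - C(3,1)·4! + C(3,2)·3! - C(3,3)·2!
= 120 - 72 + 18 - 2
= 64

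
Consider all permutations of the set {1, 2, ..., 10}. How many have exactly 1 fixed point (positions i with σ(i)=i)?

1334960

Pick the single fixed position: C(10,1) = 10 ways.
The other 9 form a derangement: !9 = 133496.
Total: 10 × 133496 = 1334960.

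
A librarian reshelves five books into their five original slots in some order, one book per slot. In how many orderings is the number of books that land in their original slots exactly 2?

20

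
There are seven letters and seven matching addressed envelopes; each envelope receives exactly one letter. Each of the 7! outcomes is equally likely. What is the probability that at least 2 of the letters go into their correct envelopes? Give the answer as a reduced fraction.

Favorable outcomes: Σ_{i≥2} C(7,i)·!(7-i) = 21·44 + 35·9 + 35·2 + 21·1 + 7·0 + 1·1 = 1331.
Total outcomes: 7! = 5040.
Probability = 1331/5040 = 1331/5040.

1331/5040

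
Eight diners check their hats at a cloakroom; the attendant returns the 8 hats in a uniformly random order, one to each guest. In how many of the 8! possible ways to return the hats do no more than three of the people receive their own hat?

Sum C(8,i)·!(8-i) for i = 0..3:
  i=0: C(8,0)·!8 = 1·14833 = 14833
  i=1: C(8,1)·!7 = 8·1854 = 14832
  i=2: C(8,2)·!6 = 28·265 = 7420
  i=3: C(8,3)·!5 = 56·44 = 2464
Total = 39549.

39549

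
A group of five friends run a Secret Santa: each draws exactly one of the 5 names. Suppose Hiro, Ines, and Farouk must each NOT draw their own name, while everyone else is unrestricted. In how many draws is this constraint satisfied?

64

Let A_j be the event that the j-th constrained one is fixed. By inclusion-exclusion over the 3 events:
Σ_{j=0}^{3} (-1)^j C(3,j)(5-j)!
= C(3,0)·5! - C(3,1)·4! + C(3,2)·3! - C(3,3)·2!
= 120 - 72 + 18 - 2
= 64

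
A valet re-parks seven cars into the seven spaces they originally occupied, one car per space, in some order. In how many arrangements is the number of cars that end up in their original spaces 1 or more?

# with exactly i fixed is C(7,i)·!(7-i); sum over i=1..7:
  i=1: C(7,1)·!6 = 7·265 = 1855
  i=2: C(7,2)·!5 = 21·44 = 924
  i=3: C(7,3)·!4 = 35·9 = 315
  i=4: C(7,4)·!3 = 35·2 = 70
  i=5: C(7,5)·!2 = 21·1 = 21
  i=6: C(7,6)·!1 = 7·0 = 0
  i=7: C(7,7)·!0 = 1·1 = 1
Total = 3186.

3186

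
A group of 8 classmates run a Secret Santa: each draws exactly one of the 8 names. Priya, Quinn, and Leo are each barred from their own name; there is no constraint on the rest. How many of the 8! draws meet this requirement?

27240

Let A_j be the event that the j-th constrained one is fixed. By inclusion-exclusion over the 3 events:
Σ_{j=0}^{3} (-1)^j C(3,j)(8-j)!
= C(3,0)·8! - C(3,1)·7! + C(3,2)·6! - C(3,3)·5!
= 40320 - 15120 + 2160 - 120
= 27240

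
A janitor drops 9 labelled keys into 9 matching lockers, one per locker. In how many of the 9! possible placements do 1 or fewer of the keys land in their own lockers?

# with exactly i fixed is C(9,i)·!(9-i); sum over i=0..1:
  i=0: C(9,0)·!9 = 1·133496 = 133496
  i=1: C(9,1)·!8 = 9·14833 = 133497
Total = 266993.

266993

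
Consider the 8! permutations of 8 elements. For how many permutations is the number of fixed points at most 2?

37085

Sum C(8,i)·!(8-i) for i = 0..2:
  i=0: C(8,0)·!8 = 1·14833 = 14833
  i=1: C(8,1)·!7 = 8·1854 = 14832
  i=2: C(8,2)·!6 = 28·265 = 7420
Total = 37085.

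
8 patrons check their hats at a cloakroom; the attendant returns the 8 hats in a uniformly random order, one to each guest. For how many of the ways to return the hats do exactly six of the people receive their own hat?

28

Pick the 6 fixed positions: C(8,6) = 28 ways.
The other 2 form a derangement: !2 = 1.
Total: 28 × 1 = 28.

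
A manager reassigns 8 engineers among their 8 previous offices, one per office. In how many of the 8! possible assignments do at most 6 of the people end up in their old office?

40319

Sum C(8,i)·!(8-i) for i = 0..6:
  i=0: C(8,0)·!8 = 1·14833 = 14833
  i=1: C(8,1)·!7 = 8·1854 = 14832
  i=2: C(8,2)·!6 = 28·265 = 7420
  i=3: C(8,3)·!5 = 56·44 = 2464
  i=4: C(8,4)·!4 = 70·9 = 630
  i=5: C(8,5)·!3 = 56·2 = 112
  i=6: C(8,6)·!2 = 28·1 = 28
Total = 40319.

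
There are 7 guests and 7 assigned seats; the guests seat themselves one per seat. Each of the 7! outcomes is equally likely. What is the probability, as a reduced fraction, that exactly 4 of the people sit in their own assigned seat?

Favorable outcomes: C(7,4)·!3 = 35·2 = 70.
Total outcomes: 7! = 5040.
Probability = 70/5040 = 1/72.

1/72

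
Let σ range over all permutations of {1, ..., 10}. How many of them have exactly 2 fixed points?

667485

Pick the 2 fixed positions: C(10,2) = 45 ways.
The remaining 8 must be deranged: !8 = 14833.
Total: 45 × 14833 = 667485.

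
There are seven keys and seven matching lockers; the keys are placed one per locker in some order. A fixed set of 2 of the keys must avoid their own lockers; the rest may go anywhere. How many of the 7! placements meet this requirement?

Inclusion-exclusion on the 2 forbidden self-matches:
Σ_{j=0}^{2} (-1)^j C(2,j)(7-j)!
= C(2,0)·7! - C(2,1)·6! + C(2,2)·5!
= 5040 - 1440 + 120
= 3720

3720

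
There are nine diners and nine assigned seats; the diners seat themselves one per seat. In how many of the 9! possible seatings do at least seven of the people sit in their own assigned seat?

# with exactly i fixed is C(9,i)·!(9-i); sum over i=7..9:
  i=7: C(9,7)·!2 = 36·1 = 36
  i=8: C(9,8)·!1 = 9·0 = 0
  i=9: C(9,9)·!0 = 1·1 = 1
Total = 37.

37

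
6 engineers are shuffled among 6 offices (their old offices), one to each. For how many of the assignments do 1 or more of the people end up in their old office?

455

Sum C(6,i)·!(6-i) for i = 1..6:
  i=1: C(6,1)·!5 = 6·44 = 264
  i=2: C(6,2)·!4 = 15·9 = 135
  i=3: C(6,3)·!3 = 20·2 = 40
  i=4: C(6,4)·!2 = 15·1 = 15
  i=5: C(6,5)·!1 = 6·0 = 0
  i=6: C(6,6)·!0 = 1·1 = 1
Total = 455.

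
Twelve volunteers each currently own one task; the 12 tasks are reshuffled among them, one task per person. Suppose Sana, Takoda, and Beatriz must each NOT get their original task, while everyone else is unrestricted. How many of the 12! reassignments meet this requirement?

Inclusion-exclusion on the 3 forbidden self-matches:
Σ_{j=0}^{3} (-1)^j C(3,j)(12-j)!
= C(3,0)·12! - C(3,1)·11! + C(3,2)·10! - C(3,3)·9!
= 479001600 - 119750400 + 10886400 - 362880
= 369774720

369774720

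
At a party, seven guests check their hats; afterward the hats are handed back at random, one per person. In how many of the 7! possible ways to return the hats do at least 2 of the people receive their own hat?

# with exactly i fixed is C(7,i)·!(7-i); sum over i=2..7:
  i=2: C(7,2)·!5 = 21·44 = 924
  i=3: C(7,3)·!4 = 35·9 = 315
  i=4: C(7,4)·!3 = 35·2 = 70
  i=5: C(7,5)·!2 = 21·1 = 21
  i=6: C(7,6)·!1 = 7·0 = 0
  i=7: C(7,7)·!0 = 1·1 = 1
Total = 1331.

1331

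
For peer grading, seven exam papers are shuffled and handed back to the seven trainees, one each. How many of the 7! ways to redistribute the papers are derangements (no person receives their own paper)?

1854

!7 = 7! · Σ_{k=0}^{7} (-1)^k/k!
= 7! - 7!/1! + 7!/2! - 7!/3! + 7!/4! - 7!/5! + 7!/6! - 7!/7!
= 5040 - 5040 + 2520 - 840 + 210 - 42 + 7 - 1
= 1854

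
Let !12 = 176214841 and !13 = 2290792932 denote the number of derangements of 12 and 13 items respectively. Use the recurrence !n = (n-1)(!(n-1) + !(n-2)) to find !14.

32071101049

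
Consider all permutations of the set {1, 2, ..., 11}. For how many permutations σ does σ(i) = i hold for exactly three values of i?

2447445

Choose which 3 of the 11 are fixed: C(11,3) = 165.
The remaining 8 must be deranged: !8 = 14833.
Total: 165 × 14833 = 2447445.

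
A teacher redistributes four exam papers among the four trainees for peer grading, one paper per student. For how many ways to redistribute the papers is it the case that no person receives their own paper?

The subfactorial !4 = [4!/e] (nearest integer).
4! = 24, and 24/e ≈ 8.83, so !4 = 9.

9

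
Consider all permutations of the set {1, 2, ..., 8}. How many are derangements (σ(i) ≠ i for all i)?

14833

By inclusion-exclusion, !8 = Σ (-1)^k · 8!/k! for k=0..8
= 8! - 8!/1! + 8!/2! - 8!/3! + 8!/4! - 8!/5! + 8!/6! - 8!/7! + 8!/8!
= 40320 - 40320 + 20160 - 6720 + 1680 - 336 + 56 - 8 + 1
= 14833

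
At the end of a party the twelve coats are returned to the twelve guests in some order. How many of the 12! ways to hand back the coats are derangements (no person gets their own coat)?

176214841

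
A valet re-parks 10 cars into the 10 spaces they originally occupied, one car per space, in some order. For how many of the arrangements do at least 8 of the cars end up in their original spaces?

46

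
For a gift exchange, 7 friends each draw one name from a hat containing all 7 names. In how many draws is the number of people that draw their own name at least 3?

407

# with exactly i fixed is C(7,i)·!(7-i); sum over i=3..7:
  i=3: C(7,3)·!4 = 35·9 = 315
  i=4: C(7,4)·!3 = 35·2 = 70
  i=5: C(7,5)·!2 = 21·1 = 21
  i=6: C(7,6)·!1 = 7·0 = 0
  i=7: C(7,7)·!0 = 1·1 = 1
Total = 407.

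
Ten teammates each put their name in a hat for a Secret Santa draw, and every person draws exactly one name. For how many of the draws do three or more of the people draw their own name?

291394

Sum C(10,i)·!(10-i) for i = 3..10:
  i=3: C(10,3)·!7 = 120·1854 = 222480
  i=4: C(10,4)·!6 = 210·265 = 55650
  i=5: C(10,5)·!5 = 252·44 = 11088
  i=6: C(10,6)·!4 = 210·9 = 1890
  i=7: C(10,7)·!3 = 120·2 = 240
  i=8: C(10,8)·!2 = 45·1 = 45
  i=9: C(10,9)·!1 = 10·0 = 0
  i=10: C(10,10)·!0 = 1·1 = 1
Total = 291394.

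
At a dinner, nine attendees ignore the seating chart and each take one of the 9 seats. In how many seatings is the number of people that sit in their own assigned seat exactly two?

66744

Pick the 2 fixed positions: C(9,2) = 36 ways.
The other 7 form a derangement: !7 = 1854.
Total: 36 × 1854 = 66744.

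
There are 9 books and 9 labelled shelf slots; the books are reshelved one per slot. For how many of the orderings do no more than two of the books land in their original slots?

333737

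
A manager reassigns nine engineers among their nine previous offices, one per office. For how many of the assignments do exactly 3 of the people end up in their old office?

22260

Choose which 3 of the 9 are fixed: C(9,3) = 84.
The other 6 form a derangement: !6 = 265.
Total: 84 × 265 = 22260.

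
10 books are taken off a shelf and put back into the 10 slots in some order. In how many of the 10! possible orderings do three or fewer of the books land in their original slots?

3559886

Sum C(10,i)·!(10-i) for i = 0..3:
  i=0: C(10,0)·!10 = 1·1334961 = 1334961
  i=1: C(10,1)·!9 = 10·133496 = 1334960
  i=2: C(10,2)·!8 = 45·14833 = 667485
  i=3: C(10,3)·!7 = 120·1854 = 222480
Total = 3559886.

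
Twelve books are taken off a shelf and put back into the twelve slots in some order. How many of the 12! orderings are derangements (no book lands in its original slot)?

Recurrence: !12 = 11·(!11 + !10).
!12 = 11·(14684570 + 1334961) = 11·16019531 = 176214841

176214841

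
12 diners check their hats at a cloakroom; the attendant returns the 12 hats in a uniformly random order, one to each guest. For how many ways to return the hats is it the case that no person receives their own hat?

176214841

!12 is the nearest integer to 12!/e.
12! = 479001600, and 479001600/e ≈ 176214840.93, so !12 = 176214841.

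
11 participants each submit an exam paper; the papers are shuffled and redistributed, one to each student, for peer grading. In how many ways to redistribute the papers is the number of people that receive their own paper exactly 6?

20328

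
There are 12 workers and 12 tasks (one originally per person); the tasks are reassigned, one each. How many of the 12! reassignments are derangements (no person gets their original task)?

176214841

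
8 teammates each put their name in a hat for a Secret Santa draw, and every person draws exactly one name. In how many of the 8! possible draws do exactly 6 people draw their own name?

28

Pick the 6 fixed positions: C(8,6) = 28 ways.
The remaining 2 must be deranged: !2 = 1.
Total: 28 × 1 = 28.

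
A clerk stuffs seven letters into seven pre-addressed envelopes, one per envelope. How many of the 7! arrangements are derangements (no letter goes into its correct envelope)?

!7 is the nearest integer to 7!/e.
7! = 5040, and 5040/e ≈ 1854.11, so !7 = 1854.

1854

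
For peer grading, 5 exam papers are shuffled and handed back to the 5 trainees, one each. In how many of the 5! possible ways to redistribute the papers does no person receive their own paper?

Recurrence: !5 = 4·(!4 + !3).
!5 = 4·(9 + 2) = 4·11 = 44

44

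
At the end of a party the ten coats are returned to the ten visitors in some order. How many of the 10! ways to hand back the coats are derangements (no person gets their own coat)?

!10 = 10! · Σ_{k=0}^{10} (-1)^k/k!
= 10! - 10!/1! + 10!/2! - 10!/3! + 10!/4! - 10!/5! + 10!/6! - 10!/7! + 10!/8! - 10!/9! + 10!/10!
= 3628800 - 3628800 + 1814400 - 604800 + 151200 - 30240 + 5040 - 720 + 90 - 10 + 1
= 1334961

1334961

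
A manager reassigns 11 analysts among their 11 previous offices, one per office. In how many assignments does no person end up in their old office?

14684570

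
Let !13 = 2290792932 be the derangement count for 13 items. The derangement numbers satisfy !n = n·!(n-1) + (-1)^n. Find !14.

!14 = 14·2290792932 + 1 = 32071101049.

32071101049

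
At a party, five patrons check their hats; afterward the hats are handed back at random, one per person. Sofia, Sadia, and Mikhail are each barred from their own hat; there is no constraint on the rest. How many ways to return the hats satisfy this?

64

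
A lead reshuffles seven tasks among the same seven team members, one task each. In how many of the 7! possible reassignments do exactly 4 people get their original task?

70

Choose which 4 of the 7 are fixed: C(7,4) = 35.
The remaining 3 must be deranged: !3 = 2.
Total: 35 × 2 = 70.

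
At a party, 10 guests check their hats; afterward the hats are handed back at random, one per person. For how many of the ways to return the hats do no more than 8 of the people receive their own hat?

3628799

# with exactly i fixed is C(10,i)·!(10-i); sum over i=0..8:
  i=0: C(10,0)·!10 = 1·1334961 = 1334961
  i=1: C(10,1)·!9 = 10·133496 = 1334960
  i=2: C(10,2)·!8 = 45·14833 = 667485
  i=3: C(10,3)·!7 = 120·1854 = 222480
  i=4: C(10,4)·!6 = 210·265 = 55650
  i=5: C(10,5)·!5 = 252·44 = 11088
  i=6: C(10,6)·!4 = 210·9 = 1890
  i=7: C(10,7)·!3 = 120·2 = 240
  i=8: C(10,8)·!2 = 45·1 = 45
Total = 3628799.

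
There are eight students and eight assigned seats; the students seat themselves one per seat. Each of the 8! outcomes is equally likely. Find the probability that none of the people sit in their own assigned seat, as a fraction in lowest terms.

2119/5760

Favorable outcomes: !8 = 14833.
Total outcomes: 8! = 40320.
Probability = 14833/40320 = 2119/5760.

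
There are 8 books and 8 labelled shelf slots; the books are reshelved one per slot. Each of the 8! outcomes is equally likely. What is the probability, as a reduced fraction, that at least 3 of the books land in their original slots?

Favorable outcomes: Σ_{i≥3} C(8,i)·!(8-i) = 56·44 + 70·9 + 56·2 + 28·1 + 8·0 + 1·1 = 3235.
Total outcomes: 8! = 40320.
Probability = 3235/40320 = 647/8064.

647/8064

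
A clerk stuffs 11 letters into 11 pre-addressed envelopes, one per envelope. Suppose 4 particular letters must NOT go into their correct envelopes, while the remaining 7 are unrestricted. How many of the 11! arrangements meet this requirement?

27422640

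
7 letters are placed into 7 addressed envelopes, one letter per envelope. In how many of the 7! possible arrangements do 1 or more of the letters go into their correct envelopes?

# with exactly i fixed is C(7,i)·!(7-i); sum over i=1..7:
  i=1: C(7,1)·!6 = 7·265 = 1855
  i=2: C(7,2)·!5 = 21·44 = 924
  i=3: C(7,3)·!4 = 35·9 = 315
  i=4: C(7,4)·!3 = 35·2 = 70
  i=5: C(7,5)·!2 = 21·1 = 21
  i=6: C(7,6)·!1 = 7·0 = 0
  i=7: C(7,7)·!0 = 1·1 = 1
Total = 3186.

3186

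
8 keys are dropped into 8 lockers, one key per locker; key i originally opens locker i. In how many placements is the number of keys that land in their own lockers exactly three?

Choose which 3 of the 8 are fixed: C(8,3) = 56.
The remaining 5 must be deranged: !5 = 44.
Total: 56 × 44 = 2464.

2464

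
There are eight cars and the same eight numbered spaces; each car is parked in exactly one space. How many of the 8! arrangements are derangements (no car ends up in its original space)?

14833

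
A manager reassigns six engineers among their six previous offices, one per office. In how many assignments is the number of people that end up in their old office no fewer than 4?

Sum C(6,i)·!(6-i) for i = 4..6:
  i=4: C(6,4)·!2 = 15·1 = 15
  i=5: C(6,5)·!1 = 6·0 = 0
  i=6: C(6,6)·!0 = 1·1 = 1
Total = 16.

16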